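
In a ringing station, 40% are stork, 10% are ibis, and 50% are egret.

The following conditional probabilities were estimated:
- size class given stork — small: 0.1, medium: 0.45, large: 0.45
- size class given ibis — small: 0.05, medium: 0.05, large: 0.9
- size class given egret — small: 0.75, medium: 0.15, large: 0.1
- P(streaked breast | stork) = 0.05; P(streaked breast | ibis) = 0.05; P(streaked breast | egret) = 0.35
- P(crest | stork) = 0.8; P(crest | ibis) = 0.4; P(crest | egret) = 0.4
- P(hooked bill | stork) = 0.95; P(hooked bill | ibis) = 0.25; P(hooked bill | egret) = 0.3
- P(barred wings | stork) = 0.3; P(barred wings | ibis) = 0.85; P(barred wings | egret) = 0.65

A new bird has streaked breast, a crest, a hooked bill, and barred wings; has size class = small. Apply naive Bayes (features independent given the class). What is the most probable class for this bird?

stork: 0.4 × 0.1 × 0.05 × 0.8 × 0.95 × 0.3 = 0.000456
ibis: 0.1 × 0.05 × 0.05 × 0.4 × 0.25 × 0.85 = 0.00002125
egret: 0.5 × 0.75 × 0.35 × 0.4 × 0.3 × 0.65 = 0.0102375
Highest score → egret.

egret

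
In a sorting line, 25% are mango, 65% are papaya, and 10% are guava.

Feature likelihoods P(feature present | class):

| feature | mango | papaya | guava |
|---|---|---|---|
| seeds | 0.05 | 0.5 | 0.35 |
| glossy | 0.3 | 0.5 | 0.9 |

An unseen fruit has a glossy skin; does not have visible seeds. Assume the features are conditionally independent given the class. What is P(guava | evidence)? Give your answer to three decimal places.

mango: 0.25 × (1−0.05) × 0.3 = 0.07125
papaya: 0.65 × (1−0.5) × 0.5 = 0.1625
guava: 0.1 × (1−0.35) × 0.9 = 0.0585
P(guava | x) = 0.0585 / 0.29225 ≈ 0.200

0.200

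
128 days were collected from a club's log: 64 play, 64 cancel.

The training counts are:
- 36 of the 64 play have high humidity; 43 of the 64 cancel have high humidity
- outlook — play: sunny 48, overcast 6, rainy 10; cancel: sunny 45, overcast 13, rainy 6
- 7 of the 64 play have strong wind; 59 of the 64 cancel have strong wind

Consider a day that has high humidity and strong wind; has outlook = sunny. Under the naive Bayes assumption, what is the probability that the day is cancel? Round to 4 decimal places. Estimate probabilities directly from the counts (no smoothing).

0.9042

play: (64/128) × (36/64) × (48/64) × (7/64) = 0.0230712890625
cancel: (64/128) × (43/64) × (45/64) × (59/64) = 0.2177524566650390625
P(cancel | x) = 0.2177524566650390625 / 0.2408237457275390625 ≈ 0.9042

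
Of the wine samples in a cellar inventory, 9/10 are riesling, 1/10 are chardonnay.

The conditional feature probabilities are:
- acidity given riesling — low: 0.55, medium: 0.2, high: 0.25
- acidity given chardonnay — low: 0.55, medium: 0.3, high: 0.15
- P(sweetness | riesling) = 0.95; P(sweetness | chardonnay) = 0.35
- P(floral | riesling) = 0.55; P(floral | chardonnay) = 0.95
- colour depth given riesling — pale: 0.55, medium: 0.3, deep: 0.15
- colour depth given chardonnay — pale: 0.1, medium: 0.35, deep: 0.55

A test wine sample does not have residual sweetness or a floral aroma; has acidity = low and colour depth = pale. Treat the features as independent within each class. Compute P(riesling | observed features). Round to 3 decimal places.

0.972

riesling: 0.9 × 0.55 × (1−0.95) × (1−0.55) × 0.55 = 0.006125625
chardonnay: 0.1 × 0.55 × (1−0.35) × (1−0.95) × 0.1 = 0.00017875
P(riesling | x) = 0.006125625 / 0.006304375 ≈ 0.972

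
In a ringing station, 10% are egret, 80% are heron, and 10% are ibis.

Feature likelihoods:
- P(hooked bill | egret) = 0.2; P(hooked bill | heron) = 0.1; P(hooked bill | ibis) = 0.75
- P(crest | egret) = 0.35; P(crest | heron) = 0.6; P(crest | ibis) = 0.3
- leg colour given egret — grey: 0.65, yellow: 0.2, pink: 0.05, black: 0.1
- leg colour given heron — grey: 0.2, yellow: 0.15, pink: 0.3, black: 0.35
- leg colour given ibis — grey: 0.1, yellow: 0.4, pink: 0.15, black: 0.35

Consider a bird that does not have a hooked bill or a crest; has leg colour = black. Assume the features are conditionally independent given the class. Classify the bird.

heron

egret: 0.1 × (1−0.2) × (1−0.35) × 0.1 = 0.0052
heron: 0.8 × (1−0.1) × (1−0.6) × 0.35 = 0.1008
ibis: 0.1 × (1−0.75) × (1−0.3) × 0.35 = 0.006125
Highest score → heron.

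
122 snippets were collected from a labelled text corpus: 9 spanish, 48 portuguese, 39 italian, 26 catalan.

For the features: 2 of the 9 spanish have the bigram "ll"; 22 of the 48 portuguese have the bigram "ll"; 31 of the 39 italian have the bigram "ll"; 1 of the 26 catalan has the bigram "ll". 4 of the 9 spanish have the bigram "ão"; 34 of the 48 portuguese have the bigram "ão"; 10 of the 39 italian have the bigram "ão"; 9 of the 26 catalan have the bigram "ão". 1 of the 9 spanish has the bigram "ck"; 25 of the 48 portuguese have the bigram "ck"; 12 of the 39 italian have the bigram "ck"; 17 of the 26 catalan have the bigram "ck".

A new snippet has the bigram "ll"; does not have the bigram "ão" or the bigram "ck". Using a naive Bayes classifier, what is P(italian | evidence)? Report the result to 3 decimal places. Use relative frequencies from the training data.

0.788

spanish: (9/122) × (2/9) × (5/9) × (8/9) ≈ 0.00809553
portuguese: (48/122) × (22/48) × (14/48) × (23/48) ≈ 0.0252021
italian: (39/122) × (31/39) × (29/39) × (27/39) ≈ 0.130808
catalan: (26/122) × (1/26) × (17/26) × (9/26) ≈ 0.00185518
P(italian | x) = 0.130808 / 0.16596081 ≈ 0.788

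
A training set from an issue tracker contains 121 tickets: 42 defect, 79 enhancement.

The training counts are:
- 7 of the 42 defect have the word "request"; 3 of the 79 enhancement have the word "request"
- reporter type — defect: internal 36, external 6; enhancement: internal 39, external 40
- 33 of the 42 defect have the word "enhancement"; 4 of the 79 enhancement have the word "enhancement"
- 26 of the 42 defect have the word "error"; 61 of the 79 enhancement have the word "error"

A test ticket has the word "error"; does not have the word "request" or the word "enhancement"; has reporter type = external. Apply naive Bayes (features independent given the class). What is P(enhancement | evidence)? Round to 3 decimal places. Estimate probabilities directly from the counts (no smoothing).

0.977

defect: (42/121) × (35/42) × (6/42) × (9/42) × (26/42) ≈ 0.00548153
enhancement: (79/121) × (76/79) × (40/79) × (75/79) × (61/79) ≈ 0.23313
P(enhancement | x) = 0.23313 / 0.23861153 ≈ 0.977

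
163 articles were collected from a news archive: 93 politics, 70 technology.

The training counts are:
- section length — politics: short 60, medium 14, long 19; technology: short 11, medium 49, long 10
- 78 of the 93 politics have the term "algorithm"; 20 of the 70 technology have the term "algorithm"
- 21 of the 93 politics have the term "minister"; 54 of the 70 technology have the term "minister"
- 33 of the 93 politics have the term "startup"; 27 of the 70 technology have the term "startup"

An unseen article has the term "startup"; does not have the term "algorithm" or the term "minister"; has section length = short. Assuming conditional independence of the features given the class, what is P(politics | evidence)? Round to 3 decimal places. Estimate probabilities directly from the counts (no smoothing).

politics: (93/163) × (60/93) × (15/93) × (72/93) × (33/93) ≈ 0.0163099
technology: (70/163) × (11/70) × (50/70) × (16/70) × (27/70) ≈ 0.00424976
P(politics | x) = 0.0163099 / 0.02055966 ≈ 0.793

0.793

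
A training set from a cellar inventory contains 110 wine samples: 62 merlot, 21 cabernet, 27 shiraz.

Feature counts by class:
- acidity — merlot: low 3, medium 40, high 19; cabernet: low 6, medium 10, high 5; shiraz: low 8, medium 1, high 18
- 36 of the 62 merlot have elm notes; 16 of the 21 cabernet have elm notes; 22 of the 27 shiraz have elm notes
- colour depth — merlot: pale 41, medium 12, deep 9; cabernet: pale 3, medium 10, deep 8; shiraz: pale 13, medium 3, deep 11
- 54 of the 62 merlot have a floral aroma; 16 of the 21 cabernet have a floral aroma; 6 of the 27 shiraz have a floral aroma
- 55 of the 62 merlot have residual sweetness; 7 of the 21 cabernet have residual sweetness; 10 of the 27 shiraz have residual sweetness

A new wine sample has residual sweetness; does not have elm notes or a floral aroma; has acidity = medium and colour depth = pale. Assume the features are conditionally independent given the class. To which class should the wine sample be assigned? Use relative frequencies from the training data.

merlot: (62/110) × (40/62) × (26/62) × (41/62) × (8/62) × (55/62) ≈ 0.0115428
cabernet: (21/110) × (10/21) × (5/21) × (3/21) × (5/21) × (7/21) ≈ 0.000245408
shiraz: (27/110) × (1/27) × (5/27) × (13/27) × (21/27) × (10/27) ≈ 0.000233499
Highest score → merlot.

merlot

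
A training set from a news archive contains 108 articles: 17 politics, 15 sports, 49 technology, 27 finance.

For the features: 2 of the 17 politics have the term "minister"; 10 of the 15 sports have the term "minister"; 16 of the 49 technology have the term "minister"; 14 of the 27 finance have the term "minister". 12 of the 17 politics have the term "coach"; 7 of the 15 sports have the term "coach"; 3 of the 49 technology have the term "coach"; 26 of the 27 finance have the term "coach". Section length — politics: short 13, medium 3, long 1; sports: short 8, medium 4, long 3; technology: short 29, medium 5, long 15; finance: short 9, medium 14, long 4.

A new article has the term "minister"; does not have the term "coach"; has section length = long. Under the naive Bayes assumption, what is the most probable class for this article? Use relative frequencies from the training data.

technology

politics: (17/108) × (2/17) × (5/17) × (1/17) ≈ 0.00032039
sports: (15/108) × (10/15) × (8/15) × (3/15) ≈ 0.00987654
technology: (49/108) × (16/49) × (46/49) × (15/49) ≈ 0.0425749
finance: (27/108) × (14/27) × (1/27) × (4/27) ≈ 0.000711274
Highest score → technology.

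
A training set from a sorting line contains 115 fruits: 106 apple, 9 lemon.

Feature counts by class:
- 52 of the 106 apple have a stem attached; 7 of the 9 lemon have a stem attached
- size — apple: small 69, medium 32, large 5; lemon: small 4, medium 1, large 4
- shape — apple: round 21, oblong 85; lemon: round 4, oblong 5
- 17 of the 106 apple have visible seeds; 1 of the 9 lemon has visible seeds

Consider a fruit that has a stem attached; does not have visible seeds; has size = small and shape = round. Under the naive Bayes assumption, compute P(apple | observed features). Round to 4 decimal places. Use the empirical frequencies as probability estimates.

apple: (106/115) × (52/106) × (69/106) × (21/106) × (89/106) ≈ 0.0489606
lemon: (9/115) × (7/9) × (4/9) × (4/9) × (8/9) ≈ 0.0106877
P(apple | x) = 0.0489606 / 0.0596483 ≈ 0.8208

0.8208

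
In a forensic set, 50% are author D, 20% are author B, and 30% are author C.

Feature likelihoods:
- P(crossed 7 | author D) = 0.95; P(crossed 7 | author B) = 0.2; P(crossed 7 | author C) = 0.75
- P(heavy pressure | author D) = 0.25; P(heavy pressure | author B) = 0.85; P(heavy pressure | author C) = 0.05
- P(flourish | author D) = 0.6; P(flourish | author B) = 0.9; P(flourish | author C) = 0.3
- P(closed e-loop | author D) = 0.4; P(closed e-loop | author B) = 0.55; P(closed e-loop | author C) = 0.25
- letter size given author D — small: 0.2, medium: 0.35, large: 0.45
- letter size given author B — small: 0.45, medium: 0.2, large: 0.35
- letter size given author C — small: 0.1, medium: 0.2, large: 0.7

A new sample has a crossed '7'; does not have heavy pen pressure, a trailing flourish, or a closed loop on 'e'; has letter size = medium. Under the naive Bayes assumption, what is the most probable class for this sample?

author D: 0.5 × 0.95 × (1−0.25) × (1−0.6) × (1−0.4) × 0.35 = 0.029925
author B: 0.2 × 0.2 × (1−0.85) × (1−0.9) × (1−0.55) × 0.2 = 0.000054
author C: 0.3 × 0.75 × (1−0.05) × (1−0.3) × (1−0.25) × 0.2 = 0.02244375
Highest score → author D.

author D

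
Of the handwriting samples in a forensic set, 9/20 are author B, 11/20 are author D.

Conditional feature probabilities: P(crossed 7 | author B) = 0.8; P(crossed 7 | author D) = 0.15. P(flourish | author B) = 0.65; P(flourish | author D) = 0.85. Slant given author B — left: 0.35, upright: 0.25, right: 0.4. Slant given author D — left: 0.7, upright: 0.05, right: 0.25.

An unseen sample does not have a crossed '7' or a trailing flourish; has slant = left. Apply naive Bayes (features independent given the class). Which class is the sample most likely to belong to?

author B: 0.45 × (1−0.8) × (1−0.65) × 0.35 = 0.011025
author D: 0.55 × (1−0.15) × (1−0.85) × 0.7 = 0.0490875
Highest score → author D.

author D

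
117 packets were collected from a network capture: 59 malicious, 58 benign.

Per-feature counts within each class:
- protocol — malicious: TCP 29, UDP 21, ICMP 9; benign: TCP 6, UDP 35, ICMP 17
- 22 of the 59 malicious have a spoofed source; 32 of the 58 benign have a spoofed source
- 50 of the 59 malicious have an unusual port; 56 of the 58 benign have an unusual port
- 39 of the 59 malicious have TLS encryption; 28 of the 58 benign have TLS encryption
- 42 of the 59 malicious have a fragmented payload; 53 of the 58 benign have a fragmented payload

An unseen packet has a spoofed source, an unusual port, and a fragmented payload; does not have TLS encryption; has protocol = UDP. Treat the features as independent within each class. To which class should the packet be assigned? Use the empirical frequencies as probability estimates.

malicious: (59/117) × (21/59) × (22/59) × (50/59) × (20/59) × (42/59) ≈ 0.0136867
benign: (58/117) × (35/58) × (32/58) × (56/58) × (30/58) × (53/58) ≈ 0.0753191
Highest score → benign.

benign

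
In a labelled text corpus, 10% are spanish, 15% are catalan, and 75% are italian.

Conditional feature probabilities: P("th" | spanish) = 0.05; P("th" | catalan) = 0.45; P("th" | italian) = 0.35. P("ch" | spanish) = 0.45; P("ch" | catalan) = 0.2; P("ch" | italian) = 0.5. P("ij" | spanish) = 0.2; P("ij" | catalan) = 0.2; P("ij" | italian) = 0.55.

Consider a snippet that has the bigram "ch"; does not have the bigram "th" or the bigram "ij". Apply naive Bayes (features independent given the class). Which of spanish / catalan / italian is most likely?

italian

spanish: 0.1 × (1−0.05) × 0.45 × (1−0.2) = 0.0342
catalan: 0.15 × (1−0.45) × 0.2 × (1−0.2) = 0.0132
italian: 0.75 × (1−0.35) × 0.5 × (1−0.55) = 0.1096875
Highest score → italian.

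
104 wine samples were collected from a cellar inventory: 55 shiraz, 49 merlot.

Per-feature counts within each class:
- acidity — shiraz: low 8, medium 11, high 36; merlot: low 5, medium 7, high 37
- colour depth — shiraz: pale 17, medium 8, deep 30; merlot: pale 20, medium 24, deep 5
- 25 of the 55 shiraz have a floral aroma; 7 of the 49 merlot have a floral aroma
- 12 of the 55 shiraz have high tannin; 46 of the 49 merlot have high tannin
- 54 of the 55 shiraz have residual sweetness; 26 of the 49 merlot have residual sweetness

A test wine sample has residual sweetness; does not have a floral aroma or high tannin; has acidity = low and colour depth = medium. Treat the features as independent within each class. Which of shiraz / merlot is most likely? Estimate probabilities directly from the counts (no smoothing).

shiraz: (55/104) × (8/55) × (8/55) × (30/55) × (43/55) × (54/55) ≈ 0.00468467
merlot: (49/104) × (5/49) × (24/49) × (42/49) × (3/49) × (26/49) ≈ 0.000655703
Highest score → shiraz.

shiraz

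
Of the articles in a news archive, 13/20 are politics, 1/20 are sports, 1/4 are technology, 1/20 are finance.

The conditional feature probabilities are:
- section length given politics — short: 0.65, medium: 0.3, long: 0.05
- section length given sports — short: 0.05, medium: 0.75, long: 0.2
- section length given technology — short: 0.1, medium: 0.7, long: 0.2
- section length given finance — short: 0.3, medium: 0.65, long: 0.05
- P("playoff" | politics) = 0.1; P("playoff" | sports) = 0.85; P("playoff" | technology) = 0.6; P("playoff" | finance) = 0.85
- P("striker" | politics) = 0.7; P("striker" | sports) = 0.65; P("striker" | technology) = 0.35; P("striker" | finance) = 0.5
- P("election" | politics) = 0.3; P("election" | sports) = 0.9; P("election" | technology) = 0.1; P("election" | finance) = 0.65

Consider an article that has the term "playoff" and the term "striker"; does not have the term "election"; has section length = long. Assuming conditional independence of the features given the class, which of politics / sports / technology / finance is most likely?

technology

politics: 0.65 × 0.05 × 0.1 × 0.7 × (1−0.3) = 0.0015925
sports: 0.05 × 0.2 × 0.85 × 0.65 × (1−0.9) = 0.0005525
technology: 0.25 × 0.2 × 0.6 × 0.35 × (1−0.1) = 0.00945
finance: 0.05 × 0.05 × 0.85 × 0.5 × (1−0.65) = 0.000371875
Highest score → technology.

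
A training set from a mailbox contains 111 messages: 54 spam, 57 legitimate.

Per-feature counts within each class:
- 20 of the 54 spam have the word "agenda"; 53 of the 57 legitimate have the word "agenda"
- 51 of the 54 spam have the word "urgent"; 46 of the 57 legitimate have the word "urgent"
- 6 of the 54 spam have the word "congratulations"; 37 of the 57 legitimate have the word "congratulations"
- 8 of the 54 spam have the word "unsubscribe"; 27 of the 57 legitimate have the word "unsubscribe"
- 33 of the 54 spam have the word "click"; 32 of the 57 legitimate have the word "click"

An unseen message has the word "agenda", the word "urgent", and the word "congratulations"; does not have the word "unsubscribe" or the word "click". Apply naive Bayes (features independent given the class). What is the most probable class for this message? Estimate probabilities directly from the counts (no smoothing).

legitimate

spam: (54/111) × (20/54) × (51/54) × (6/54) × (46/54) × (21/54) ≈ 0.00626369
legitimate: (57/111) × (53/57) × (46/57) × (37/57) × (30/57) × (25/57) ≈ 0.0577397
Highest score → legitimate.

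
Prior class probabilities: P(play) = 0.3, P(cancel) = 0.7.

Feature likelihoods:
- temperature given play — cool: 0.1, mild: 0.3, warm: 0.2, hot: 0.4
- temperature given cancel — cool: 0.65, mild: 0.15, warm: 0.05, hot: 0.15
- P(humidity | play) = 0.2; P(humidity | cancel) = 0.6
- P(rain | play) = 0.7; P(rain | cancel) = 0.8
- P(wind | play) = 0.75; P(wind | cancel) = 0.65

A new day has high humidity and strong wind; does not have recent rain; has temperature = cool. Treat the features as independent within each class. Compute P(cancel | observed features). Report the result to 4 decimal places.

play: 0.3 × 0.1 × 0.2 × (1−0.7) × 0.75 = 0.00135
cancel: 0.7 × 0.65 × 0.6 × (1−0.8) × 0.65 = 0.03549
P(cancel | x) = 0.03549 / 0.03684 ≈ 0.9634

0.9634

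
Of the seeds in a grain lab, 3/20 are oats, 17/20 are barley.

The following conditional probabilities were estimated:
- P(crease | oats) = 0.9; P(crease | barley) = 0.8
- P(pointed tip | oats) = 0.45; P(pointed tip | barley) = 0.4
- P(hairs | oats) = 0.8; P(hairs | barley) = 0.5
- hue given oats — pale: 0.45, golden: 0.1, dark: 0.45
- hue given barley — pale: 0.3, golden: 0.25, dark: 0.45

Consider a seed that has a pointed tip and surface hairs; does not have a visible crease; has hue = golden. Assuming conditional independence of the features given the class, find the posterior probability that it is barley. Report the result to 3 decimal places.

oats: 0.15 × (1−0.9) × 0.45 × 0.8 × 0.1 = 0.00054
barley: 0.85 × (1−0.8) × 0.4 × 0.5 × 0.25 = 0.0085
P(barley | x) = 0.0085 / 0.00904 ≈ 0.940

0.940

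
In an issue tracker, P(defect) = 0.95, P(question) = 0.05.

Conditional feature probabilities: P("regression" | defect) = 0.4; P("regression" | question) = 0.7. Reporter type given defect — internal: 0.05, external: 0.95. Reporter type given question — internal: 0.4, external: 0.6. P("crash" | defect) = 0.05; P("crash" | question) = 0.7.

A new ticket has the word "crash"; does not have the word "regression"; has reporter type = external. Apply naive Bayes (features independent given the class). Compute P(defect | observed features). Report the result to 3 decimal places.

0.811

defect: 0.95 × (1−0.4) × 0.95 × 0.05 = 0.027075
question: 0.05 × (1−0.7) × 0.6 × 0.7 = 0.0063
P(defect | x) = 0.027075 / 0.033375 ≈ 0.811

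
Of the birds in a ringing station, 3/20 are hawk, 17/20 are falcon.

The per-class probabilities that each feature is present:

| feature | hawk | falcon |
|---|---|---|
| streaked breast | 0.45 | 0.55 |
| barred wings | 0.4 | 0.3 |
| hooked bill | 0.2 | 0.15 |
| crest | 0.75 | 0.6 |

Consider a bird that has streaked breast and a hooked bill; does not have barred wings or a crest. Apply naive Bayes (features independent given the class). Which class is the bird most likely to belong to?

falcon

hawk: 0.15 × 0.45 × (1−0.4) × 0.2 × (1−0.75) = 0.002025
falcon: 0.85 × 0.55 × (1−0.3) × 0.15 × (1−0.6) = 0.019635
Highest score → falcon.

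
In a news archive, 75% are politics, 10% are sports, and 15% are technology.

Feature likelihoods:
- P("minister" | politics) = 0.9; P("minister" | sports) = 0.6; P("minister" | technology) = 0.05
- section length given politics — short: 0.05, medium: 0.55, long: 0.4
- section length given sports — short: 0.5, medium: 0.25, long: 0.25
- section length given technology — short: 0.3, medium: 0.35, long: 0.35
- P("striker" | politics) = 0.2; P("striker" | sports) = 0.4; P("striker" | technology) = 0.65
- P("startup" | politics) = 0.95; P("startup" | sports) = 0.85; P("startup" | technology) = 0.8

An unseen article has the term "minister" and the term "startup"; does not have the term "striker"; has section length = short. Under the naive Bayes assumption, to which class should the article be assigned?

politics: 0.75 × 0.9 × 0.05 × (1−0.2) × 0.95 = 0.02565
sports: 0.1 × 0.6 × 0.5 × (1−0.4) × 0.85 = 0.0153
technology: 0.15 × 0.05 × 0.3 × (1−0.65) × 0.8 = 0.00063
Highest score → politics.

politics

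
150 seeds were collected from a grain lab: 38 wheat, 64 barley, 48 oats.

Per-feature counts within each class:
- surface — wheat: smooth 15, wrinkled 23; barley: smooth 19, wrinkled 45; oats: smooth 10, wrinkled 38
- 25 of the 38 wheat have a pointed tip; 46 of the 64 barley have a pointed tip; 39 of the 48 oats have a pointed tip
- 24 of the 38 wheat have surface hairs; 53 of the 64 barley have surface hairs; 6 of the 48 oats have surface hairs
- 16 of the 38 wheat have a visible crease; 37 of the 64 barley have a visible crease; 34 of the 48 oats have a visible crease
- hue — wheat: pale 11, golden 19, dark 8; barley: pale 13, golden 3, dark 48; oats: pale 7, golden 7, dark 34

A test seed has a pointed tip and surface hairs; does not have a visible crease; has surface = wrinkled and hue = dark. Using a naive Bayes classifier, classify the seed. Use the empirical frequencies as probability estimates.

wheat: (38/150) × (23/38) × (25/38) × (24/38) × (22/38) × (8/38) ≈ 0.00776544
barley: (64/150) × (45/64) × (46/64) × (53/64) × (27/64) × (48/64) = 0.05649890899658203125
oats: (48/150) × (38/48) × (39/48) × (6/48) × (14/48) × (34/48) ≈ 0.00531557
Highest score → barley.

barley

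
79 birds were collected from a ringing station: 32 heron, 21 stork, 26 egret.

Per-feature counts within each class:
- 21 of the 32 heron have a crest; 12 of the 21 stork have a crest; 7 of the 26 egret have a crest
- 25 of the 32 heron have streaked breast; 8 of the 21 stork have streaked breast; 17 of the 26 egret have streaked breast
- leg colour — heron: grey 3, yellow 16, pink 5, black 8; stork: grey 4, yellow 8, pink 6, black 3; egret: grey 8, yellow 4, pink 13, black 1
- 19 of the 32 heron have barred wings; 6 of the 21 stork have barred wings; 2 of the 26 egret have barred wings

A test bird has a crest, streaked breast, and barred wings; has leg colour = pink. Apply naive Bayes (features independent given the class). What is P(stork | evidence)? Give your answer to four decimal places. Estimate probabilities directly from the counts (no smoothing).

0.1802

heron: (32/79) × (21/32) × (25/32) × (5/32) × (19/32) ≈ 0.0192666
stork: (21/79) × (12/21) × (8/21) × (6/21) × (6/21) ≈ 0.00472377
egret: (26/79) × (7/26) × (17/26) × (13/26) × (2/26) ≈ 0.0022283
P(stork | x) = 0.00472377 / 0.02621867 ≈ 0.1802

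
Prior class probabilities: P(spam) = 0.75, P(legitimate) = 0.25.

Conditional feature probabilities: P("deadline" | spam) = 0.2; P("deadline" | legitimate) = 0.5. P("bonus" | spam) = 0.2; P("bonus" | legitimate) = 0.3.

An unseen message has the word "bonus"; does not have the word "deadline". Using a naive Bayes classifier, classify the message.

spam: 0.75 × (1−0.2) × 0.2 = 0.12
legitimate: 0.25 × (1−0.5) × 0.3 = 0.0375
Highest score → spam.

spam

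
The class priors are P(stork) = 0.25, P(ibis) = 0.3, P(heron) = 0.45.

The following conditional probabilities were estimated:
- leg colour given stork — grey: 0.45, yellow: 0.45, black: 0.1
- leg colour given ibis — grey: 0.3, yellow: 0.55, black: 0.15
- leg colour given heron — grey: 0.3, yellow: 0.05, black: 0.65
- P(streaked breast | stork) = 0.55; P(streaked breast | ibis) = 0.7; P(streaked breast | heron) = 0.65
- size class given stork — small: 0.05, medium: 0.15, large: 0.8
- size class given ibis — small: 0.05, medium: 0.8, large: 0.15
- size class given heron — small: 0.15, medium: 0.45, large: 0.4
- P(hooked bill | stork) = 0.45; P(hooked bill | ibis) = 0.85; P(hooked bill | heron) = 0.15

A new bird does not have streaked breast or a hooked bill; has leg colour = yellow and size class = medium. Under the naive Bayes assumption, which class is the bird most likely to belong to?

ibis

stork: 0.25 × 0.45 × (1−0.55) × 0.15 × (1−0.45) = 0.0041765625
ibis: 0.3 × 0.55 × (1−0.7) × 0.8 × (1−0.85) = 0.00594
heron: 0.45 × 0.05 × (1−0.65) × 0.45 × (1−0.15) = 0.0030121875
Highest score → ibis.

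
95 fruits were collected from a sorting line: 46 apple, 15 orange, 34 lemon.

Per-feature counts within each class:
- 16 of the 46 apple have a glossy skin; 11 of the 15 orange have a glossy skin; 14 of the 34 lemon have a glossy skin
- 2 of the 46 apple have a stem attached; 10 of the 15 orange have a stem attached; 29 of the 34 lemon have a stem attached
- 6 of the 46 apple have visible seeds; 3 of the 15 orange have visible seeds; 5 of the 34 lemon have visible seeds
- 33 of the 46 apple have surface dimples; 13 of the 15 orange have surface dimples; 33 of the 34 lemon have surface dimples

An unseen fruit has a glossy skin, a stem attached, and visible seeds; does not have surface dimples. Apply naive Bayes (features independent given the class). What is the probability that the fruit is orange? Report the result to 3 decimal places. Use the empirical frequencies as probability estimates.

apple: (46/95) × (16/46) × (2/46) × (6/46) × (13/46) ≈ 0.000269928
orange: (15/95) × (11/15) × (10/15) × (3/15) × (2/15) ≈ 0.00205848
lemon: (34/95) × (14/34) × (29/34) × (5/34) × (1/34) ≈ 0.00054367
P(orange | x) = 0.00205848 / 0.002872078 ≈ 0.717

0.717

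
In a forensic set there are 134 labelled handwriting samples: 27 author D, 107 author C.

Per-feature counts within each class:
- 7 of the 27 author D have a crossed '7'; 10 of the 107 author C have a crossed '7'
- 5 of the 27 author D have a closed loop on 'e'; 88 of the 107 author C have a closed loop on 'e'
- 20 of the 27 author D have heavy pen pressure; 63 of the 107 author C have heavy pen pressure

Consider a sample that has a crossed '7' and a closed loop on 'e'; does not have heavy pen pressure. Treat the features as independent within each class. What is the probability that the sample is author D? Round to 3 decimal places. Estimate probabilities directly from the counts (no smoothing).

0.090

author D: (27/134) × (7/27) × (5/27) × (7/27) ≈ 0.00250804
author C: (107/134) × (10/107) × (88/107) × (44/107) ≈ 0.0252385
P(author D | x) = 0.00250804 / 0.02774654 ≈ 0.090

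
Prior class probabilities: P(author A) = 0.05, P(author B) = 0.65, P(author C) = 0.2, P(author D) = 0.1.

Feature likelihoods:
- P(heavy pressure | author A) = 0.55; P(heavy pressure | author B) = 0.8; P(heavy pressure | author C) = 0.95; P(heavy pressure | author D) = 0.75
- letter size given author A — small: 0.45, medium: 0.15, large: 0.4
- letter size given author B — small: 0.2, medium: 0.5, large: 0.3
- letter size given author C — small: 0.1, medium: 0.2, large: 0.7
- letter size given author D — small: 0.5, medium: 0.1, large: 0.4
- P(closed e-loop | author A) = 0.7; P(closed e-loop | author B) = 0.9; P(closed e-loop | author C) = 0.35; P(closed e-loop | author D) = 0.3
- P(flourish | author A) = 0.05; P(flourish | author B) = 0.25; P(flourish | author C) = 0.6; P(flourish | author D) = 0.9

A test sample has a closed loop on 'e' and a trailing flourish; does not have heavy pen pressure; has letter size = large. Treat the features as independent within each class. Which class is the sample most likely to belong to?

author A: 0.05 × (1−0.55) × 0.4 × 0.7 × 0.05 = 0.000315
author B: 0.65 × (1−0.8) × 0.3 × 0.9 × 0.25 = 0.008775
author C: 0.2 × (1−0.95) × 0.7 × 0.35 × 0.6 = 0.00147
author D: 0.1 × (1−0.75) × 0.4 × 0.3 × 0.9 = 0.0027
Highest score → author B.

author B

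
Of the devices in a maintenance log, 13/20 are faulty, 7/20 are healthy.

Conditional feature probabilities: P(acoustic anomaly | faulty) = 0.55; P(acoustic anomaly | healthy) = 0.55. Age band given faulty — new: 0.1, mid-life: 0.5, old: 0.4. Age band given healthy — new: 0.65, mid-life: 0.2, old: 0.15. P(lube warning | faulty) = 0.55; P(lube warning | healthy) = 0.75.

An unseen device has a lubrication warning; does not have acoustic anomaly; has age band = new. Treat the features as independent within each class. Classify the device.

healthy

faulty: 0.65 × (1−0.55) × 0.1 × 0.55 = 0.0160875
healthy: 0.35 × (1−0.55) × 0.65 × 0.75 = 0.07678125
Highest score → healthy.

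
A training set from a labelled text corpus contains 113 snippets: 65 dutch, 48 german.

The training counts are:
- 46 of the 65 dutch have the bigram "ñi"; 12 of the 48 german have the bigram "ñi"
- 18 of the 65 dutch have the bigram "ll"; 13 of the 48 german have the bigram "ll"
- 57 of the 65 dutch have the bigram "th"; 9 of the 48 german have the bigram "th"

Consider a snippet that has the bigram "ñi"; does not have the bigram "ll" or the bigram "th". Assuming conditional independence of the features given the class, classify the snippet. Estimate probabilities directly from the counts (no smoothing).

dutch: (65/113) × (46/65) × (47/65) × (8/65) ≈ 0.0362277
german: (48/113) × (12/48) × (35/48) × (39/48) ≈ 0.0629148
Highest score → german.

german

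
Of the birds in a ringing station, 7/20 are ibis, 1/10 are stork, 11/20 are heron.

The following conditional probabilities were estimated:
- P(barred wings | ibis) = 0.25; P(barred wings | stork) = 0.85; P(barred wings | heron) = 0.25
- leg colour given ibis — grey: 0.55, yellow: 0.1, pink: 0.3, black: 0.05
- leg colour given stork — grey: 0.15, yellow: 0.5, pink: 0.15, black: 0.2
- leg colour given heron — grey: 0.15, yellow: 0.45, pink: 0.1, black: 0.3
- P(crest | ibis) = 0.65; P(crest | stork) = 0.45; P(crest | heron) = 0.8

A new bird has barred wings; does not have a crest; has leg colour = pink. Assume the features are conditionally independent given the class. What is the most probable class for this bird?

ibis: 0.35 × 0.25 × 0.3 × (1−0.65) = 0.0091875
stork: 0.1 × 0.85 × 0.15 × (1−0.45) = 0.0070125
heron: 0.55 × 0.25 × 0.1 × (1−0.8) = 0.00275
Highest score → ibis.

ibis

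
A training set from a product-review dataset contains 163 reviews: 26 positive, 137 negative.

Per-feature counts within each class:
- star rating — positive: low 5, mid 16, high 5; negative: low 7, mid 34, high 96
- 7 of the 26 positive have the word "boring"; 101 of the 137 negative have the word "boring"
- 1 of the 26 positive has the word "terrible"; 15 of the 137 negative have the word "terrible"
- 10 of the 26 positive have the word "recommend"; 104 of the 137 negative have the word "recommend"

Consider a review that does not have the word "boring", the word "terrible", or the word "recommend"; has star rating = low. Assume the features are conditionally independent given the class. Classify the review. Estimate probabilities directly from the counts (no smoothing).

positive: (26/163) × (5/26) × (19/26) × (25/26) × (16/26) ≈ 0.013264
negative: (137/163) × (7/137) × (36/137) × (122/137) × (33/137) ≈ 0.00242061
Highest score → positive.

positive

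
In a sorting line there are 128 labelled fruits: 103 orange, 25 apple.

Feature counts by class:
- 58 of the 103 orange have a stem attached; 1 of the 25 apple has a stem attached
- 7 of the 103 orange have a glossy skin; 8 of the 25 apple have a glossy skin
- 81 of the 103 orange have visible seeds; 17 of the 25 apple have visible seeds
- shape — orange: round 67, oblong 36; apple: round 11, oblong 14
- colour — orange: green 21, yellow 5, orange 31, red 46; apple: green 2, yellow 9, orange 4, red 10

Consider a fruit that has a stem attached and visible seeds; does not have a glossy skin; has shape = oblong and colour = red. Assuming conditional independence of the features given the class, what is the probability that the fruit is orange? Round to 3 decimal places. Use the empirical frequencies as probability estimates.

0.985

orange: (103/128) × (58/103) × (96/103) × (81/103) × (36/103) × (46/103) ≈ 0.0518425
apple: (25/128) × (1/25) × (17/25) × (17/25) × (14/25) × (10/25) = 0.0008092
P(orange | x) = 0.0518425 / 0.0526517 ≈ 0.985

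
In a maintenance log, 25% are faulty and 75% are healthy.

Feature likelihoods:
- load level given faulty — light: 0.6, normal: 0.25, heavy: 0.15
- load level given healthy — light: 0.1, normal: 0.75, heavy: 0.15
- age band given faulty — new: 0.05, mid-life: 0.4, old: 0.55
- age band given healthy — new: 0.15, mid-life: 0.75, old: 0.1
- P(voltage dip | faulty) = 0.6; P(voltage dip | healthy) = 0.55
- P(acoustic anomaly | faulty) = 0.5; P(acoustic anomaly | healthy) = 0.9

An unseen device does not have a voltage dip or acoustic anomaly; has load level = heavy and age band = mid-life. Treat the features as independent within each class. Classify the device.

faulty: 0.25 × 0.15 × 0.4 × (1−0.6) × (1−0.5) = 0.003
healthy: 0.75 × 0.15 × 0.75 × (1−0.55) × (1−0.9) = 0.003796875
Highest score → healthy.

healthy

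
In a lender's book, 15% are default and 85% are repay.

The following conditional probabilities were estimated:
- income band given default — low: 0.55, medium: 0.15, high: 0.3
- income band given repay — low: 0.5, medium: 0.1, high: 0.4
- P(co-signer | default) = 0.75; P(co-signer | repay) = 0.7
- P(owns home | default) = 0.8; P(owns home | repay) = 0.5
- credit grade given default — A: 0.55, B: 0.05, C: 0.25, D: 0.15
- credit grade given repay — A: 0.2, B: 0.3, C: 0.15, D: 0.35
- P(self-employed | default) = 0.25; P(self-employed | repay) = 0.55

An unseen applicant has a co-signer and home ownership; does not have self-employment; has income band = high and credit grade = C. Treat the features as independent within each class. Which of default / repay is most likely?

repay

default: 0.15 × 0.3 × 0.75 × 0.8 × 0.25 × (1−0.25) = 0.0050625
repay: 0.85 × 0.4 × 0.7 × 0.5 × 0.15 × (1−0.55) = 0.0080325
Highest score → repay.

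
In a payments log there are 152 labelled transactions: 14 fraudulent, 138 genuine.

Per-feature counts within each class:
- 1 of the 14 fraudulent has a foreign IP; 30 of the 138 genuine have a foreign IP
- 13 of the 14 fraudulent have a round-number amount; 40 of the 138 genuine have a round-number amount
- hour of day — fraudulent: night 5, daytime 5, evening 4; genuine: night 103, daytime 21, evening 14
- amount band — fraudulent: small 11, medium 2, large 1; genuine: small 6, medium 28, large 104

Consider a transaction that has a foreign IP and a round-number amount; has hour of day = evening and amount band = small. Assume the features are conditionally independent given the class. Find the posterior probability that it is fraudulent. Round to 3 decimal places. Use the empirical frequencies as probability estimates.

0.845

fraudulent: (14/152) × (1/14) × (13/14) × (4/14) × (11/14) ≈ 0.00137141
genuine: (138/152) × (30/138) × (40/138) × (14/138) × (6/138) ≈ 0.000252336
P(fraudulent | x) = 0.00137141 / 0.001623746 ≈ 0.845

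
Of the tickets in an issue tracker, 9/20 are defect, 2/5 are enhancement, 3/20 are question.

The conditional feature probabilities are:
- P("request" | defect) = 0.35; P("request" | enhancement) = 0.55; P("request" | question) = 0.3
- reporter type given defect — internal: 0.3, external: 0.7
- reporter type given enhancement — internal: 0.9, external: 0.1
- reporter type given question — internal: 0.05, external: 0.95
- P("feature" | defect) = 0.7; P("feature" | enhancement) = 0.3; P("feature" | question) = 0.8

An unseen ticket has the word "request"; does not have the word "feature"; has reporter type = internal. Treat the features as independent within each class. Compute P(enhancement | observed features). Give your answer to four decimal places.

defect: 0.45 × 0.35 × 0.3 × (1−0.7) = 0.014175
enhancement: 0.4 × 0.55 × 0.9 × (1−0.3) = 0.1386
question: 0.15 × 0.3 × 0.05 × (1−0.8) = 0.00045
P(enhancement | x) = 0.1386 / 0.153225 ≈ 0.9046

0.9046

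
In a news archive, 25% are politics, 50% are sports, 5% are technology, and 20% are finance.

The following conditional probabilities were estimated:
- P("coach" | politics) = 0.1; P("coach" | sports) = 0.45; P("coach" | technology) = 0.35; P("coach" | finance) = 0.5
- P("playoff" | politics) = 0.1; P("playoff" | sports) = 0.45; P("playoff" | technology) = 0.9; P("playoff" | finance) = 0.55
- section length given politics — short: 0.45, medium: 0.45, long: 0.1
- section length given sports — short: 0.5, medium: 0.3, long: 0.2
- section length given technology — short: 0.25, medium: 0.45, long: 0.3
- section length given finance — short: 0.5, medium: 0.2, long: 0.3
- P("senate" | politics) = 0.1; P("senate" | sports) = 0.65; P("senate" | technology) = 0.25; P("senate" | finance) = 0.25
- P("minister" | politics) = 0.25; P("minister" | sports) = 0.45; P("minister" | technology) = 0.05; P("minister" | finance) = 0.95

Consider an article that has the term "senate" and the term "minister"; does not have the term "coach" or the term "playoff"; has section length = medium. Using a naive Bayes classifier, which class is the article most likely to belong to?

politics: 0.25 × (1−0.1) × (1−0.1) × 0.45 × 0.1 × 0.25 = 0.002278125
sports: 0.5 × (1−0.45) × (1−0.45) × 0.3 × 0.65 × 0.45 = 0.0132721875
technology: 0.05 × (1−0.35) × (1−0.9) × 0.45 × 0.25 × 0.05 = 0.00001828125
finance: 0.2 × (1−0.5) × (1−0.55) × 0.2 × 0.25 × 0.95 = 0.0021375
Highest score → sports.

sports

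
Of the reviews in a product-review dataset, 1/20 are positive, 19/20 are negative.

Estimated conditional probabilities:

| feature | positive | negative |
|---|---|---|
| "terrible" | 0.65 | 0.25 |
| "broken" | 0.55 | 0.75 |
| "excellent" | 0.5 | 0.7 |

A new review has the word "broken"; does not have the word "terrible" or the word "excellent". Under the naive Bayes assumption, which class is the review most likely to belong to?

positive: 0.05 × (1−0.65) × 0.55 × (1−0.5) = 0.0048125
negative: 0.95 × (1−0.25) × 0.75 × (1−0.7) = 0.1603125
Highest score → negative.

negative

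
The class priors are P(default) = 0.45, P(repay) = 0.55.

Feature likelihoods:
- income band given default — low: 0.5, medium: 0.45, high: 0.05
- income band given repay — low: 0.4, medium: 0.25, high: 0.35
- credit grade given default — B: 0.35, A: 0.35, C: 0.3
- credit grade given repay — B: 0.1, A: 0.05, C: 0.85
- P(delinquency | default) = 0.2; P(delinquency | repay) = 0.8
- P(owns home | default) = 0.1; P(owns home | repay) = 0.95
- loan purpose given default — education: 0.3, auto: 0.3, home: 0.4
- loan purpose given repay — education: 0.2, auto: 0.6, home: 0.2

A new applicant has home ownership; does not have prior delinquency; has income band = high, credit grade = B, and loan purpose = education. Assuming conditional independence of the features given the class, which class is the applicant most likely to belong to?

default: 0.45 × 0.05 × 0.35 × (1−0.2) × 0.1 × 0.3 = 0.000189
repay: 0.55 × 0.35 × 0.1 × (1−0.8) × 0.95 × 0.2 = 0.0007315
Highest score → repay.

repay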